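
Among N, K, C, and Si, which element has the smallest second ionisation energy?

Si

Consider each +1 ion: N⁺ still has 4 valence electrons; K⁺ is the bare [Ar] core; C⁺ still has 3 valence electrons; Si⁺ still has 3 valence electrons.
Breaking into a closed-shell core is much more expensive than removing a leftover valence electron — K has the largest IE_2 here.
Valence configurations: N⁺ [He]2s²2p², C⁺ [He]2s²2p¹, Si⁺ [Ne]3s²3p¹.
Tabulated IE_2 (kJ/mol): N 2856, K 3052, C 2353, Si 1577.
Overall IE_2 order: Si < C < N < K.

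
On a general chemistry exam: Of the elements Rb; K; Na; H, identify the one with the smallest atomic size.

Across a period the added protons contract the valence shell; down a group each new principal shell makes the atom larger.
All are in group 1, so atomic radius increases down the group.
The smallest atomic size among these belongs to H.

H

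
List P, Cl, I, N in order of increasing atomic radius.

N, Cl, P, I

Moving right in a period, electrons are added to the same shell under a stronger nuclear pull, so atoms get smaller; moving down, a new shell is opened and atoms get larger.
Neither a single period nor a single group — weigh both effects.
Cl > N: period and group pull opposite ways; the down-group shift dominates (99 vs 71 pm).
P > Cl: both are in period 3; the period trend gives P the larger value.
I > P: period and group pull opposite ways; the down-group shift dominates (133 vs 111 pm).
Approximate values (pm): N 71, P 111, Cl 99, I 133.
So from smallest to largest: N < Cl < P < I.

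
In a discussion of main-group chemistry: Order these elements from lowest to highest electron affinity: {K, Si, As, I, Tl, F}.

EA tends to increase across a period and decrease down a group, though the pattern is less regular than for IE or radius.
Neither a single period nor a single group — weigh both effects.
K > Tl: period and group pull opposite ways; the down-group shift dominates (48 vs 19 kJ/mol).
As > K: As lies to the right of K in period 4, so the across-period effect alone puts As higher.
Si > As: the two effects oppose for this pair; the down-group effect wins (134 vs 78 kJ/mol).
I > Si: the two effects oppose for this pair; the across-period effect wins (295 vs 134 kJ/mol).
F > I: they share group 17; the group trend gives F the larger value.
Approximate values (kJ/mol): F 328, Si 134, K 48, As 78, I 295, Tl 19.
So from lowest to highest: Tl < K < As < Si < I < F.

Tl < K < As < Si < I < F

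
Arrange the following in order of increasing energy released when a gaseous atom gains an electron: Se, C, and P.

Electron affinity generally becomes more exothermic across a period toward the halogens and less exothermic down a group.
A diagonal step moves right (one effect) and down (the opposite effect) at once.
C > P: the two effects oppose for this pair; the down-group effect wins (122 vs 72 kJ/mol).
Se > C: the two effects oppose for this pair; the across-period effect wins (195 vs 122 kJ/mol).
For reference (kJ/mol): C 122, P 72, Se 195.
So from lowest to highest: P < C < Se.

P < C < Se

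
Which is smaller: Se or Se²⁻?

Forming Se²⁻ adds 2 electrons to Se. More electron–electron repulsion in the same shell, with unchanged nuclear charge, lets the cloud expand.
An anion is larger than its parent atom: Se²⁻ > Se.

Se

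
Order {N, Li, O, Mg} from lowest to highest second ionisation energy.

Consider each +1 ion: N⁺ still has 4 valence electrons; Li⁺ is the bare [He] core; O⁺ still has 5 valence electrons; Mg⁺ still has 1 valence electron.
Pulling an electron out of a noble-gas core costs far more than removing a remaining valence electron, so Li sits at the high end of IE_2.
Valence configurations: N⁺ [He]2s²2p², O⁺ [He]2s²2p³, Mg⁺ [Ne]3s¹.
The numbers (kJ/mol): N 2856, Li 7298, O 3388, Mg 1451.
Hence IE_2: Mg < N < O < Li.

Mg < N < O < Li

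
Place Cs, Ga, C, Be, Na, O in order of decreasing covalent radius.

Cs > Na > Ga > Be > C > O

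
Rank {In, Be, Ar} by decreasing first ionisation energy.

Be is in period 2, group 2; Ar is in period 3, group 18; In is in period 5, group 13.
IE₁ increases left→right with effective nuclear charge and decreases top→bottom as the valence shell moves farther out.
Here both period and group differ, so the two effects have to be weighed against each other.
Be > In: the two effects oppose for this pair; the down-group effect wins (900 vs 558 kJ/mol).
Ar > Be: the two effects oppose for this pair; the across-period effect wins (1521 vs 900 kJ/mol).
Approximate values (kJ/mol): Be 900, Ar 1521, In 558.
So from highest to lowest: Ar > Be > In.

Ar, Be, In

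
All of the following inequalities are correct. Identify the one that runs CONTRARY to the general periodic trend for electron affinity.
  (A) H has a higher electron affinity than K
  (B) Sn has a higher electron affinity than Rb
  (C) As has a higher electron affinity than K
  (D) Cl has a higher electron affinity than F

(D)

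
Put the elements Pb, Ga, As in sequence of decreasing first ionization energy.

As > Pb > Ga

Ga is in period 4, group 13; As is in period 4, group 15; Pb is in period 6, group 14.
Across a period the outer electron is held more tightly (higher IE₁); down a group it sits in a higher shell, more shielded, and comes off more easily.
These span different periods and groups, so the two trends combine.
Pb > Ga: the two effects oppose for this pair; the across-period effect wins (716 vs 579 kJ/mol).
As > Pb: relative to Pb, both the across-period and down-group shifts push As's first ionization energy up.
Approximate values (kJ/mol): Ga 579, As 947, Pb 716.
So from highest to lowest: As > Pb > Ga.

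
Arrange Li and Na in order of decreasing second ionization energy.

Li > Na

Consider each +1 ion: Li⁺ is the bare [He] core; Na⁺ is the bare [Ne] core.
All of these are removing an electron from a noble-gas core or deeper; the smaller core (lower principal quantum number) is held far more tightly, and within a period the higher nuclear charge binds the same core more tightly.
Tabulated IE_2 (kJ/mol): Li 7298, Na 4562.
Hence IE_2: Na < Li.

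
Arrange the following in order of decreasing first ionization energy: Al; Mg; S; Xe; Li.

Xe > S > Mg > Al > Li

Li is in period 2, group 1; Mg is in period 3, group 2; Al is in period 3, group 13; S is in period 3, group 16; Xe is in period 5, group 18.
Across a period the outer electron is held more tightly (higher IE₁); down a group it sits in a higher shell, more shielded, and comes off more easily.
Neither a single period nor a single group — weigh both effects.
Al > Li: period and group pull opposite ways; the across-period shift dominates (578 vs 520 kJ/mol).
Mg > Al: this pair runs against the simple trend — see the exception note.
S > Mg: S lies to the right of Mg in period 3, so the across-period effect alone puts S higher.
Xe > S: the two effects oppose for this pair; the across-period effect wins (1170 vs 1000 kJ/mol).
Note the exception: Mg has a higher first ionization energy than Al, contrary to the simple trend — Al's single 3p electron is easier to remove than one from Mg's filled 3s².
Approximate values (kJ/mol): Li 520, Mg 738, Al 578, S 1000, Xe 1170.
So from highest to lowest: Xe > S > Mg > Al > Li.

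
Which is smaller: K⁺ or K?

K⁺

Forming K⁺ removes 1 electron from K. Fewer electrons for the same nuclear charge means less shielding and a higher Z_eff on the remaining electrons, and for main-group metals the entire outer shell is lost.
A cation is smaller than its parent atom: K⁺ < K.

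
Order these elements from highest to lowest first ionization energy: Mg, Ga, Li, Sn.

Li is in period 2, group 1; Mg is in period 3, group 2; Ga is in period 4, group 13; Sn is in period 5, group 14.
Across a period the outer electron is held more tightly (higher IE₁); down a group it sits in a higher shell, more shielded, and comes off more easily.
A diagonal step moves right (one effect) and down (the opposite effect) at once.
Ga > Li: the two effects oppose for this pair; the across-period effect wins (579 vs 520 kJ/mol).
Sn > Ga: period and group pull opposite ways; the across-period shift dominates (709 vs 579 kJ/mol).
Mg > Sn: the two effects oppose for this pair; the down-group effect wins (738 vs 709 kJ/mol).
Approximate values (kJ/mol): Li 520, Mg 738, Ga 579, Sn 709.
So from highest to lowest: Mg > Sn > Ga > Li.

Mg, Sn, Ga, Li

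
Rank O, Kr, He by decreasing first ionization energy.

He > Kr > O

He is in period 1, group 18; O is in period 2, group 16; Kr is in period 4, group 18.
Across a period the outer electron is held more tightly (higher IE₁); down a group it sits in a higher shell, more shielded, and comes off more easily.
Neither a single period nor a single group — weigh both effects.
Kr > O: the two effects oppose for this pair; the across-period effect wins (1351 vs 1314 kJ/mol).
He > Kr: they share group 18; the group trend gives He the larger value.
Approximate values (kJ/mol): He 2372, O 1314, Kr 1351.
So from highest to lowest: He > Kr > O.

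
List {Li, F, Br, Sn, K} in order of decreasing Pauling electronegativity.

Atoms toward the upper right of the periodic table pull bonding electrons most strongly.
Here both period and group differ, so the two effects have to be weighed against each other.
Li > K: Li sits above K in group 1, so the down-group effect alone puts Li higher.
Sn > Li: period and group pull opposite ways; the across-period shift dominates (1.96 vs 0.98).
Br > Sn: relative to Sn, both the across-period and down-group shifts push Br's electronegativity up.
F > Br: they share group 17; the group trend gives F the larger value.
Tabulated electronegativity (Pauling): Li 0.98, F 3.98, K 0.82, Br 2.96, Sn 1.96.
So from highest to lowest: F > Br > Sn > Li > K.

F > Br > Sn > Li > K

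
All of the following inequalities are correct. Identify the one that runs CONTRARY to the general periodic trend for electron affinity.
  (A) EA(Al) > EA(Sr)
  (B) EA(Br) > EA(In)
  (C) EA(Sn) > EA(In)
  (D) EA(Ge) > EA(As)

The general trend: electron affinity increases across a period and decreases down a group.
(A) Al (period 3, group 13) vs Sr (period 5, group 2): the stated order agrees with the simple trend.
(B) Br (period 4, group 17) vs In (period 5, group 13): the stated order agrees with the simple trend.
(C) Sn (period 5, group 14) vs In (period 5, group 13): the stated order agrees with the simple trend.
(D) Ge (period 4, group 14) vs As (period 4, group 15): the stated order contradicts the simple trend.
The exception is (D): adding an electron to As's half-filled 4p³ is unfavourable, so Ge (4p²) has the more exothermic EA.

(D)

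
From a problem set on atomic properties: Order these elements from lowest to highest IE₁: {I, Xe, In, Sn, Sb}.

In is in period 5, group 13; Sn is in period 5, group 14; Sb is in period 5, group 15; I is in period 5, group 17; Xe is in period 5, group 18.
First ionization energy rises across a period (greater Z_eff holds electrons more tightly) and falls down a group (valence electrons are farther from the nucleus).
All lie in period 5, so first ionization energy increases left to right.
So from lowest to highest: In < Sn < Sb < I < Xe.

In, Sn, Sb, I, Xe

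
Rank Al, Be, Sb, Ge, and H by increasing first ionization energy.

Al < Ge < Sb < Be < H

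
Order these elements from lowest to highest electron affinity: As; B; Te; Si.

B, As, Si, Te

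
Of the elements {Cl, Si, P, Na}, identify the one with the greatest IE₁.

Cl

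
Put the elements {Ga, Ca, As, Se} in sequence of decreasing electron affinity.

Se > As > Ga > Ca

Ca is in period 4, group 2; Ga is in period 4, group 13; As is in period 4, group 15; Se is in period 4, group 16.
Electron affinity generally becomes more exothermic across a period toward the halogens and less exothermic down a group.
All lie in period 4, so electron affinity increases left to right.
So from highest to lowest: Se > As > Ga > Ca.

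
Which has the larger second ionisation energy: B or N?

N

After 1 electron has been removed, what remains? B⁺ still has 2 valence electrons; N⁺ still has 4 valence electrons.
All are still removing valence electrons, so compare the +1 ions as you would atoms: IE_2 generally rises across a period (higher Z_eff) and falls down a group (larger shell), subject to the usual subshell exceptions.
Valence configurations: B⁺ [He]2s², N⁺ [He]2s²2p².
The numbers (kJ/mol): B 2427, N 2856.
Putting it together, IE_2: B < N.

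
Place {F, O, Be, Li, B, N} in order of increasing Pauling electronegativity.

Li < Be < B < N < O < F

Li is in period 2, group 1; Be is in period 2, group 2; B is in period 2, group 13; N is in period 2, group 15; O is in period 2, group 16; F is in period 2, group 17.
Smaller atoms with higher effective nuclear charge are more electronegative.
All lie in period 2, so electronegativity increases left to right.
So from lowest to highest: Li < Be < B < N < O < F.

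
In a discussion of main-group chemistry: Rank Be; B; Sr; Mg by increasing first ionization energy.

Sr, Mg, B, Be

Be is in period 2, group 2; B is in period 2, group 13; Mg is in period 3, group 2; Sr is in period 5, group 2.
Removing the outermost electron gets harder across a period and easier down a group.
Neither a single period nor a single group — weigh both effects.
Mg > Sr: Mg sits above Sr in group 2, so the down-group effect alone puts Mg higher.
B > Mg: relative to Mg, both the across-period and down-group shifts push B's first ionization energy up.
Be > B: this pair runs against the simple trend — see the exception note.
Note the exception: Be has a higher first ionization energy than B, contrary to the simple trend — removing B's lone 2p electron is easier than breaking Be's filled 2s².
Approximate values (kJ/mol): Be 900, B 801, Mg 738, Sr 550.
So from lowest to highest: Sr < Mg < B < Be.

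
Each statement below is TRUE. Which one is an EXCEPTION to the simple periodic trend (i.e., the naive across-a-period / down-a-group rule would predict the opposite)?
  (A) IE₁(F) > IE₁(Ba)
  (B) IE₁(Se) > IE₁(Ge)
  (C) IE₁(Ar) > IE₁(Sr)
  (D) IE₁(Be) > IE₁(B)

The general trend: first ionisation energy increases across a period and decreases down a group.
(A) F (period 2, group 17) vs Ba (period 6, group 2): the stated order agrees with the simple trend.
(B) Se (period 4, group 16) vs Ge (period 4, group 14): the stated order agrees with the simple trend.
(C) Ar (period 3, group 18) vs Sr (period 5, group 2): the stated order agrees with the simple trend.
(D) Be (period 2, group 2) vs B (period 2, group 13): the stated order contradicts the simple trend.
The exception is (D): removing B's lone 2p electron is easier than breaking Be's filled 2s².

(D)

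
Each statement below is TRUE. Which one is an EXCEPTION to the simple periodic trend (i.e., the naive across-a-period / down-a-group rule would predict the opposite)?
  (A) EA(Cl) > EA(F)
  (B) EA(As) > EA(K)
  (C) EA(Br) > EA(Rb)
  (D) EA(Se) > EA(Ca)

(A)

The general trend: electron affinity increases across a period and decreases down a group.
(A) Cl (period 3, group 17) vs F (period 2, group 17): the stated order contradicts the simple trend.
(B) As (period 4, group 15) vs K (period 4, group 1): the stated order agrees with the simple trend.
(C) Br (period 4, group 17) vs Rb (period 5, group 1): the stated order agrees with the simple trend.
(D) Se (period 4, group 16) vs Ca (period 4, group 2): the stated order agrees with the simple trend.
The exception is (A): F's small 2p subshell makes the incoming electron feel strong e⁻–e⁻ repulsion, so Cl actually releases more energy on gaining an electron.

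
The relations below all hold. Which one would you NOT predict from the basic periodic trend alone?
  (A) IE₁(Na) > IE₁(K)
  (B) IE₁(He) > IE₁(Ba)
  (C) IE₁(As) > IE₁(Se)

The general trend: first ionisation energy increases across a period and decreases down a group.
(A) Na (period 3, group 1) vs K (period 4, group 1): the stated order agrees with the simple trend.
(B) He (period 1, group 18) vs Ba (period 6, group 2): the stated order agrees with the simple trend.
(C) As (period 4, group 15) vs Se (period 4, group 16): the stated order contradicts the simple trend.
The exception is (C): Se (4p⁴) ionizes more easily than half-filled As (4p³).

(C)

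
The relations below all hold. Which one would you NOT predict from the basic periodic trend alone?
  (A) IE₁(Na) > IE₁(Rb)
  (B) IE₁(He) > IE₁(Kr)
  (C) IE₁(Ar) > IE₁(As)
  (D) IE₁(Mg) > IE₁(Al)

(D)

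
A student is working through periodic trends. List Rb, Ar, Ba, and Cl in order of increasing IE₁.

Rb, Ba, Cl, Ar

Cl is in period 3, group 17; Ar is in period 3, group 18; Rb is in period 5, group 1; Ba is in period 6, group 2.
First ionization energy rises across a period (greater Z_eff holds electrons more tightly) and falls down a group (valence electrons are farther from the nucleus).
Here both period and group differ, so the two effects have to be weighed against each other.
Ba > Rb: period and group pull opposite ways; the across-period shift dominates (503 vs 403 kJ/mol).
Cl > Ba: relative to Ba, both the across-period and down-group shifts push Cl's first ionization energy up.
Ar > Cl: Ar lies to the right of Cl in period 3, so the across-period effect alone puts Ar higher.
Approximate values (kJ/mol): Cl 1251, Ar 1521, Rb 403, Ba 503.
So from lowest to highest: Rb < Ba < Cl < Ar.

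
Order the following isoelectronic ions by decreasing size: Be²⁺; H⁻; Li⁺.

All of these have 2 electrons, so size is governed by nuclear charge alone: the more protons, the stronger the pull on the same electron cloud, and the smaller the ion.
Nuclear charges: Be²⁺ (Z=4), Li⁺ (Z=3), H⁻ (Z=1).
Largest to smallest: H⁻ > Li⁺ > Be²⁺.

H⁻ > Li⁺ > Be²⁺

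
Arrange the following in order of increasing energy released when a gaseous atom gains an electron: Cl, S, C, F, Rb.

C is in period 2, group 14; F is in period 2, group 17; S is in period 3, group 16; Cl is in period 3, group 17; Rb is in period 5, group 1.
Atoms with high Z_eff and room in the valence shell (especially the halogens) have the most exothermic electron affinities.
Here both period and group differ, so the two effects have to be weighed against each other.
C > Rb: relative to Rb, both the across-period and down-group shifts push C's electron affinity up.
S > C: period and group pull opposite ways; the across-period shift dominates (200 vs 122 kJ/mol).
F > S: both effects reinforce here, so F is clearly the higher of the two.
Cl > F: this pair runs against the simple trend — see the exception note.
Note the exception: Cl has a higher electron affinity than F, contrary to the simple trend — F's small 2p subshell makes the incoming electron feel strong e⁻–e⁻ repulsion, so Cl actually releases more energy on gaining an electron.
Tabulated electron affinity (kJ/mol): C 122, F 328, S 200, Cl 349, Rb 47.
So from lowest to highest: Rb < C < S < F < Cl.

Rb < C < S < F < Cl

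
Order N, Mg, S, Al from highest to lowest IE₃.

Mg > N > S > Al

After 2 electrons have been removed, what remains? N²⁺ still has 3 valence electrons; Mg²⁺ is the bare [Ne] core; S²⁺ still has 4 valence electrons; Al²⁺ still has 1 valence electron.
Core electrons are held far more tightly than valence electrons, so Mg tops the IE_3 order.
Valence configurations: N²⁺ [He]2s²2p¹, S²⁺ [Ne]3s²3p², Al²⁺ [Ne]3s¹.
The numbers (kJ/mol): N 4578, Mg 7733, S 3357, Al 2745.
Putting it together, IE_3: Al < S < N < Mg.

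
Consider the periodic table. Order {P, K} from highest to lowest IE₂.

K > P

IE_2 is the cost of taking one more electron from the +1 cation: P⁺ still has 4 valence electrons; K⁺ is the bare [Ar] core.
Pulling an electron out of a noble-gas core costs far more than removing a remaining valence electron, so K sits at the high end of IE_2.
Tabulated IE_2 (kJ/mol): P 1907, K 3052.
Putting it together, IE_2: P < K.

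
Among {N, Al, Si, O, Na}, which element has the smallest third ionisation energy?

Al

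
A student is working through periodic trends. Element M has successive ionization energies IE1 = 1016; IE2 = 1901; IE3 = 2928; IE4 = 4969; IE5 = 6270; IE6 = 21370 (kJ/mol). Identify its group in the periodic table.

Group 15

Look for the largest jump between consecutive ionization energies: IE6/IE5 ≈ 3.4, far larger than any earlier ratio.
That jump marks the point where a core electron is being removed. So the atom has 5 valence electrons.
A main-group element with 5 valence electrons is in group 15.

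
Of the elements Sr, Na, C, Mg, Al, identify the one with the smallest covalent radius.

C

C is in period 2, group 14; Na is in period 3, group 1; Mg is in period 3, group 2; Al is in period 3, group 13; Sr is in period 5, group 2.
Across a period the added protons contract the valence shell; down a group each new principal shell makes the atom larger.
Here both period and group differ, so the two effects have to be weighed against each other.
Al > C: both effects reinforce here, so Al is clearly the larger of the two.
Mg > Al: both are in period 3; the period trend gives Mg the larger value.
Na > Mg: both are in period 3; the period trend gives Na the larger value.
Sr > Na: period and group pull opposite ways; the down-group shift dominates (185 vs 155 pm).
Tabulated atomic radius (pm): C 75, Na 155, Mg 139, Al 126, Sr 185.
The smallest covalent radius among these belongs to C.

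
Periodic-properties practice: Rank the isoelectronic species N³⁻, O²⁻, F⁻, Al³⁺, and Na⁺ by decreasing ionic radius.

All of these have 10 electrons, so size is governed by nuclear charge alone: the more protons, the stronger the pull on the same electron cloud, and the smaller the ion.
Nuclear charges: Al³⁺ (Z=13), Na⁺ (Z=11), F⁻ (Z=9), O²⁻ (Z=8), N³⁻ (Z=7).
Largest to smallest: N³⁻ > O²⁻ > F⁻ > Na⁺ > Al³⁺.

N³⁻ > O²⁻ > F⁻ > Na⁺ > Al³⁺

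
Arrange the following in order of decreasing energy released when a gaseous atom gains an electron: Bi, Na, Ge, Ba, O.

O > Ge > Bi > Na > Ba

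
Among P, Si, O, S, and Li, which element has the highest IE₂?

Consider each +1 ion: P⁺ still has 4 valence electrons; Si⁺ still has 3 valence electrons; O⁺ still has 5 valence electrons; S⁺ still has 5 valence electrons; Li⁺ is the bare [He] core.
Breaking into a closed-shell core is much more expensive than removing a leftover valence electron — Li has the largest IE_2 here.
Valence configurations: P⁺ [Ne]3s²3p², Si⁺ [Ne]3s²3p¹, O⁺ [He]2s²2p³, S⁺ [Ne]3s²3p³.
The numbers (kJ/mol): P 1907, Si 1577, O 3388, S 2252, Li 7298.
Overall IE_2 order: Si < P < S < O < Li.

Li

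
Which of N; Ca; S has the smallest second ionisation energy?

Ca

IE_2 is the cost of taking one more electron from the +1 cation: N⁺ still has 4 valence electrons; Ca⁺ still has 1 valence electron; S⁺ still has 5 valence electrons.
All are still removing valence electrons, so compare the +1 ions as you would atoms: IE_2 generally rises across a period (higher Z_eff) and falls down a group (larger shell), subject to the usual subshell exceptions.
Valence configurations: N⁺ [He]2s²2p², Ca⁺ [Ar]4s¹, S⁺ [Ne]3s²3p³.
Approximate IE_2 values (kJ/mol): N 2856, Ca 1145, S 2252.
So the second ionization energies run Ca < S < N.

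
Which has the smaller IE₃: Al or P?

Al

The third ionization energy removes an electron from the +2 ion. For each element: Al²⁺ still has 1 valence electron; P²⁺ still has 3 valence electrons.
All are still removing valence electrons, so compare the +2 ions as you would atoms: IE_3 generally rises across a period (higher Z_eff) and falls down a group (larger shell), subject to the usual subshell exceptions.
Valence configurations: Al²⁺ [Ne]3s¹, P²⁺ [Ne]3s²3p¹.
Approximate IE_3 values (kJ/mol): Al 2745, P 2914.
So the third ionization energies run Al < P.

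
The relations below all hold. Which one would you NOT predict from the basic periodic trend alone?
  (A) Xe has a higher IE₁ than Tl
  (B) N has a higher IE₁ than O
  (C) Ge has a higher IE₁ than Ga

The general trend: IE₁ increases across a period and decreases down a group.
(A) Xe (period 5, group 18) vs Tl (period 6, group 13): the stated order agrees with the simple trend.
(B) N (period 2, group 15) vs O (period 2, group 16): the stated order contradicts the simple trend.
(C) Ge (period 4, group 14) vs Ga (period 4, group 13): the stated order agrees with the simple trend.
The exception is (B): pairing an electron in O's 2p⁴ costs repulsion energy, so O ionizes more easily than half-filled N (2p³).

(B)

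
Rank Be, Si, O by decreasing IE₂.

IE_2 is the cost of taking one more electron from the +1 cation: Be⁺ still has 1 valence electron; Si⁺ still has 3 valence electrons; O⁺ still has 5 valence electrons.
All are still removing valence electrons, so compare the +1 ions as you would atoms: IE_2 generally rises across a period (higher Z_eff) and falls down a group (larger shell), subject to the usual subshell exceptions.
Valence configurations: Be⁺ [He]2s¹, Si⁺ [Ne]3s²3p¹, O⁺ [He]2s²2p³.
Approximate IE_2 values (kJ/mol): Be 1757, Si 1577, O 3388.
Overall IE_2 order: Si < Be < O.

O > Be > Si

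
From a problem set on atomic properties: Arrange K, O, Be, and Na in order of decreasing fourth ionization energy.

Be > Na > O > K

The fourth ionization energy removes an electron from the +3 ion. For each element: K³⁺ is already 2 electrons into the core; O³⁺ still has 3 valence electrons; Be³⁺ is already 1 electron into the core; Na³⁺ is already 2 electrons into the core.
Usually core removal costs more than valence removal, but here the competition is close: a tightly held n=2 valence electron can cost more to remove than an n=3 core electron, so the actual values have to decide it.
The numbers (kJ/mol): K 5877, O 7469, Be 21007, Na 9543.
Putting it together, IE_4: K < O < Na < Be.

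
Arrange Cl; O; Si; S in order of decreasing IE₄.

O, Cl, S, Si

After 3 electrons have been removed, what remains? Cl³⁺ still has 4 valence electrons; O³⁺ still has 3 valence electrons; Si³⁺ still has 1 valence electron; S³⁺ still has 3 valence electrons.
All are still removing valence electrons, so compare the +3 ions as you would atoms: IE_4 generally rises across a period (higher Z_eff) and falls down a group (larger shell), subject to the usual subshell exceptions.
Valence configurations: Cl³⁺ [Ne]3s²3p², O³⁺ [He]2s²2p¹, Si³⁺ [Ne]3s¹, S³⁺ [Ne]3s²3p¹.
Approximate IE_4 values (kJ/mol): Cl 5159, O 7469, Si 4356, S 4556.
Overall IE_4 order: Si < S < Cl < O.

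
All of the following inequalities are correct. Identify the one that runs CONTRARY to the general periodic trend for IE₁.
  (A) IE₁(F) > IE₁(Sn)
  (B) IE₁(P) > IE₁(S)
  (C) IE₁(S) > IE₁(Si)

(B)

The general trend: IE₁ increases across a period and decreases down a group.
(A) F (period 2, group 17) vs Sn (period 5, group 14): the stated order agrees with the simple trend.
(B) P (period 3, group 15) vs S (period 3, group 16): the stated order contradicts the simple trend.
(C) S (period 3, group 16) vs Si (period 3, group 14): the stated order agrees with the simple trend.
The exception is (B): S (3p⁴) ionizes more easily than half-filled P (3p³) because the paired 3p electron in S is pushed out by e⁻–e⁻ repulsion.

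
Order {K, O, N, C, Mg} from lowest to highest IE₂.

Mg, C, N, K, O

After 1 electron has been removed, what remains? K⁺ is the bare [Ar] core; O⁺ still has 5 valence electrons; N⁺ still has 4 valence electrons; C⁺ still has 3 valence electrons; Mg⁺ still has 1 valence electron.
Usually core removal costs more than valence removal, but here the competition is close: a tightly held n=2 valence electron can cost more to remove than an n=3 core electron, so the actual values have to decide it.
Valence configurations: O⁺ [He]2s²2p³, N⁺ [He]2s²2p², C⁺ [He]2s²2p¹, Mg⁺ [Ne]3s¹.
The numbers (kJ/mol): K 3052, O 3388, N 2856, C 2353, Mg 1451.
Hence IE_2: Mg < C < N < K < O.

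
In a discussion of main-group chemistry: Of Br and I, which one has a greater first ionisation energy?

IE₁ increases left→right with effective nuclear charge and decreases top→bottom as the valence shell moves farther out.
All are in group 17, so first ionization energy increases up the group.
So Br has the greater first ionisation energy (Br > I).

Br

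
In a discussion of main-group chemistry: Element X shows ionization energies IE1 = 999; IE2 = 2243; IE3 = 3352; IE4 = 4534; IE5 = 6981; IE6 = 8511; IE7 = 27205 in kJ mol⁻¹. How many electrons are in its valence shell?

6

Look for the largest jump between consecutive ionization energies: IE7/IE6 ≈ 3.2, far larger than any earlier ratio.
That jump marks the point where a core electron is being removed. So the atom has 6 valence electrons.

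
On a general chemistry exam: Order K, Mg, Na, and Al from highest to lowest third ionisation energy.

After 2 electrons have been removed, what remains? K²⁺ is already 1 electron into the core; Mg²⁺ is the bare [Ne] core; Na²⁺ is already 1 electron into the core; Al²⁺ still has 1 valence electron.
Core electrons are held far more tightly than valence electrons, so K, Na and Mg top the IE_3 order.
Tabulated IE_3 (kJ/mol): K 4420, Mg 7733, Na 6910, Al 2745.
So the third ionization energies run Al < K < Na < Mg.

Mg > Na > K > Al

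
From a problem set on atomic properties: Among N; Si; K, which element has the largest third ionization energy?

Consider each +2 ion: N²⁺ still has 3 valence electrons; Si²⁺ still has 2 valence electrons; K²⁺ is already 1 electron into the core.
Usually core removal costs more than valence removal, but here the competition is close: a tightly held n=2 valence electron can cost more to remove than an n=3 core electron, so the actual values have to decide it.
Valence configurations: N²⁺ [He]2s²2p¹, Si²⁺ [Ne]3s².
Approximate IE_3 values (kJ/mol): N 4578, Si 3232, K 4420.
Hence IE_3: Si < K < N.

N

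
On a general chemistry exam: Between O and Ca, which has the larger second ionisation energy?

IE_2 is the cost of taking one more electron from the +1 cation: O⁺ still has 5 valence electrons; Ca⁺ still has 1 valence electron.
All are still removing valence electrons, so compare the +1 ions as you would atoms: IE_2 generally rises across a period (higher Z_eff) and falls down a group (larger shell), subject to the usual subshell exceptions.
Valence configurations: O⁺ [He]2s²2p³, Ca⁺ [Ar]4s¹.
Approximate IE_2 values (kJ/mol): O 3388, Ca 1145.
Hence IE_2: Ca < O.

O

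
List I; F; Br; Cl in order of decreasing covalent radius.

I, Br, Cl, F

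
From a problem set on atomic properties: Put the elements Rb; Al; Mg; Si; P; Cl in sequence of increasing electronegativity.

Mg is in period 3, group 2; Al is in period 3, group 13; Si is in period 3, group 14; P is in period 3, group 15; Cl is in period 3, group 17; Rb is in period 5, group 1.
EN rises left→right (higher Z_eff, smaller atoms) and falls top→bottom (larger, more shielded atoms).
Neither a single period nor a single group — weigh both effects.
Mg > Rb: relative to Rb, both the across-period and down-group shifts push Mg's electronegativity up.
Al > Mg: both are in period 3; the period trend gives Al the larger value.
Si > Al: Si lies to the right of Al in period 3, so the across-period effect alone puts Si higher.
P > Si: P lies to the right of Si in period 3, so the across-period effect alone puts P higher.
Cl > P: both are in period 3; the period trend gives Cl the larger value.
Approximate values (Pauling): Mg 1.31, Al 1.61, Si 1.90, P 2.19, Cl 3.16, Rb 0.82.
So from lowest to highest: Rb < Mg < Al < Si < P < Cl.

Rb, Mg, Al, Si, P, Cl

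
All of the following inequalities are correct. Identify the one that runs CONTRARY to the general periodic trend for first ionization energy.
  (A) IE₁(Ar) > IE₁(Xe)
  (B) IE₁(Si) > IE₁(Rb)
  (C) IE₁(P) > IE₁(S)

(C)

The general trend: first ionization energy increases across a period and decreases down a group.
(A) Ar (period 3, group 18) vs Xe (period 5, group 18): the stated order agrees with the simple trend.
(B) Si (period 3, group 14) vs Rb (period 5, group 1): the stated order agrees with the simple trend.
(C) P (period 3, group 15) vs S (period 3, group 16): the stated order contradicts the simple trend.
The exception is (C): S (3p⁴) ionizes more easily than half-filled P (3p³) because the paired 3p electron in S is pushed out by e⁻–e⁻ repulsion.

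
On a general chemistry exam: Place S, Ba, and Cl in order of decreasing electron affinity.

S is in period 3, group 16; Cl is in period 3, group 17; Ba is in period 6, group 2.
Adding an electron releases more energy for atoms nearer the top right (short of the noble gases).
Here both period and group differ, so the two effects have to be weighed against each other.
S > Ba: both effects reinforce here, so S is clearly the higher of the two.
Cl > S: Cl lies to the right of S in period 3, so the across-period effect alone puts Cl higher.
Tabulated electron affinity (kJ/mol): S 200, Cl 349, Ba 14.
So from highest to lowest: Cl > S > Ba.

Cl > S > Ba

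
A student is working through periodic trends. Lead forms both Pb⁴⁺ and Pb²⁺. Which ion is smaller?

Pb⁴⁺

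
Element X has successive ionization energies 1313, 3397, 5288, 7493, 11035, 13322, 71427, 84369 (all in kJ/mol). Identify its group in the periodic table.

Look for the largest jump between consecutive ionization energies: IE7/IE6 ≈ 5.4, far larger than any earlier ratio.
That jump marks the point where a core electron is being removed. So the atom has 6 valence electrons.
A main-group element with 6 valence electrons is in group 16.

Group 16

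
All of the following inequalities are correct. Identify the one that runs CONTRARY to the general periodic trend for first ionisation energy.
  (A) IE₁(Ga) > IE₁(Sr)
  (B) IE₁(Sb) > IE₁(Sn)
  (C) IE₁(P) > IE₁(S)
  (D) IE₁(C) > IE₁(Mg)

(C)

The general trend: first ionisation energy increases across a period and decreases down a group.
(A) Ga (period 4, group 13) vs Sr (period 5, group 2): the stated order agrees with the simple trend.
(B) Sb (period 5, group 15) vs Sn (period 5, group 14): the stated order agrees with the simple trend.
(C) P (period 3, group 15) vs S (period 3, group 16): the stated order contradicts the simple trend.
(D) C (period 2, group 14) vs Mg (period 3, group 2): the stated order agrees with the simple trend.
The exception is (C): S (3p⁴) ionizes more easily than half-filled P (3p³) because the paired 3p electron in S is pushed out by e⁻–e⁻ repulsion.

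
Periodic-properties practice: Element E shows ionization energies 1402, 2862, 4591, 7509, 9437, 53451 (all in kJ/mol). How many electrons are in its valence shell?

Look for the largest jump between consecutive ionization energies: IE6/IE5 ≈ 5.7, far larger than any earlier ratio.
That jump marks the point where a core electron is being removed. So the atom has 5 valence electrons.

5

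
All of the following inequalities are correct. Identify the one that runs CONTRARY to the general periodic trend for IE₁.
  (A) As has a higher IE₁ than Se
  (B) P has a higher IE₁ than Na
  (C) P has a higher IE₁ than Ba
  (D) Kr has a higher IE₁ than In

(A)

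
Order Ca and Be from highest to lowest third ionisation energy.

Be > Ca

After 2 electrons have been removed, what remains? Ca²⁺ is the bare [Ar] core; Be²⁺ is the bare [He] core.
All of these are removing an electron from a noble-gas core or deeper; the smaller core (lower principal quantum number) is held far more tightly, and within a period the higher nuclear charge binds the same core more tightly.
The numbers (kJ/mol): Ca 4912, Be 14849.
Putting it together, IE_3: Ca < Be.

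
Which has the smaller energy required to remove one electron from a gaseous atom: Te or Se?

Te

First ionization energy rises across a period (greater Z_eff holds electrons more tightly) and falls down a group (valence electrons are farther from the nucleus).
All are in group 16, so first ionization energy increases up the group.
So Te has the smaller energy required to remove one electron from a gaseous atom (Te < Se).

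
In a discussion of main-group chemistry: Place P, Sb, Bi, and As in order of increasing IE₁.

P is in period 3, group 15; As is in period 4, group 15; Sb is in period 5, group 15; Bi is in period 6, group 15.
First ionization energy rises across a period (greater Z_eff holds electrons more tightly) and falls down a group (valence electrons are farther from the nucleus).
All are in group 15, so first ionization energy increases up the group.
So from lowest to highest: Bi < Sb < As < P.

Bi < Sb < As < P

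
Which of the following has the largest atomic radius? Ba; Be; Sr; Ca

Ba

Atomic radius shrinks across a period as nuclear charge pulls the same shell inward, and grows down a group as new shells are added.
All are in group 2, so atomic radius increases down the group.
The largest atomic radius among these belongs to Ba.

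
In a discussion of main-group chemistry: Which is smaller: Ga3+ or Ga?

Ga3+

Forming Ga3+ removes 3 electrons from Ga. Fewer electrons for the same nuclear charge means less shielding and a higher Z_eff on the remaining electrons, and for main-group metals the entire outer shell is lost.
A cation is smaller than its parent atom: Ga3+ < Ga.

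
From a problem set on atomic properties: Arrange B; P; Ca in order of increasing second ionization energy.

Ca < P < B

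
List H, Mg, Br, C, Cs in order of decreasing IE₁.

H is in period 1, group 1; C is in period 2, group 14; Mg is in period 3, group 2; Br is in period 4, group 17; Cs is in period 6, group 1.
Across a period the outer electron is held more tightly (higher IE₁); down a group it sits in a higher shell, more shielded, and comes off more easily.
Here both period and group differ, so the two effects have to be weighed against each other.
Mg > Cs: relative to Cs, both the across-period and down-group shifts push Mg's first ionization energy up.
C > Mg: relative to Mg, both the across-period and down-group shifts push C's first ionization energy up.
Br > C: period and group pull opposite ways; the across-period shift dominates (1140 vs 1086 kJ/mol).
H > Br: period and group pull opposite ways; the down-group shift dominates (1312 vs 1140 kJ/mol).
Approximate values (kJ/mol): H 1312, C 1086, Mg 738, Br 1140, Cs 376.
So from highest to lowest: H > Br > C > Mg > Cs.

H, Br, C, Mg, Cs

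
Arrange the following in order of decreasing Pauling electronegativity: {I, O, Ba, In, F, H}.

H is in period 1, group 1; O is in period 2, group 16; F is in period 2, group 17; In is in period 5, group 13; I is in period 5, group 17; Ba is in period 6, group 2.
Electronegativity increases across a period and decreases down a group, tracking effective nuclear charge and atomic size.
Here both period and group differ, so the two effects have to be weighed against each other.
In > Ba: both effects reinforce here, so In is clearly the higher of the two.
H > In: period and group pull opposite ways; the down-group shift dominates (2.20 vs 1.78).
I > H: the two effects oppose for this pair; the across-period effect wins (2.66 vs 2.20).
O > I: period and group pull opposite ways; the down-group shift dominates (3.44 vs 2.66).
F > O: both are in period 2; the period trend gives F the larger value.
Tabulated electronegativity (Pauling): H 2.20, O 3.44, F 3.98, In 1.78, I 2.66, Ba 0.89.
So from highest to lowest: F > O > I > H > In > Ba.

F > O > I > H > In > Ba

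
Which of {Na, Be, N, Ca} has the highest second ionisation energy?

After 1 electron has been removed, what remains? Na⁺ is the bare [Ne] core; Be⁺ still has 1 valence electron; N⁺ still has 4 valence electrons; Ca⁺ still has 1 valence electron.
Core electrons are held far more tightly than valence electrons, so Na tops the IE_2 order.
Valence configurations: Be⁺ [He]2s¹, N⁺ [He]2s²2p², Ca⁺ [Ar]4s¹.
The numbers (kJ/mol): Na 4562, Be 1757, N 2856, Ca 1145.
Putting it together, IE_2: Ca < Be < N < Na.

Na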